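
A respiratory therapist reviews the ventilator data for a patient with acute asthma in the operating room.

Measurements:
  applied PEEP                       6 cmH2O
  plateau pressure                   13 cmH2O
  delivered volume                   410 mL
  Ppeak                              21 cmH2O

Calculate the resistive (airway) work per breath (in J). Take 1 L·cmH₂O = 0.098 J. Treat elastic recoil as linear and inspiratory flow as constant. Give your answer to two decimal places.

With constant inspiratory flow the resistive pressure is constant at PIP − Pplat = 21 − 13 = 8.0 cmH2O, so resistive work = 8.0 × 0.410 = 3.28 L·cmH2O.
× 0.098 J/(L·cmH2O) → 0.3214 J.

0.32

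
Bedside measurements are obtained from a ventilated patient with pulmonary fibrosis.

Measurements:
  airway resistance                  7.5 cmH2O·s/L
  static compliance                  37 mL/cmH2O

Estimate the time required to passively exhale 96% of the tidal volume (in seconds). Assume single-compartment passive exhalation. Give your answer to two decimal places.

τ = R × C = 7.5 × 37 mL/cmH2O = 7.5 × 0.037 L/cmH2O = 0.2775 s.
Exhaled fraction f = 1 − e^(−t/τ) → t = −τ·ln(1 − f) = −0.2775·ln(0.04) = 0.8932 s.

0.89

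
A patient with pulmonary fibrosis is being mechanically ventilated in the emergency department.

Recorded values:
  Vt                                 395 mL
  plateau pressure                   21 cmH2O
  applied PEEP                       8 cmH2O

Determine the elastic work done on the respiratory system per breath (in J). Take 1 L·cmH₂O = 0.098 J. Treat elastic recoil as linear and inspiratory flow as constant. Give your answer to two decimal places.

Elastic work ≈ ½ × (Pplat − PEEP) × Vt = 0.5 × (21 − 8) × 0.395 L = 0.5 × 13.0 × 0.395 = 2.568 L·cmH2O.
× 0.098 J/(L·cmH2O) → 0.2517 J.

0.25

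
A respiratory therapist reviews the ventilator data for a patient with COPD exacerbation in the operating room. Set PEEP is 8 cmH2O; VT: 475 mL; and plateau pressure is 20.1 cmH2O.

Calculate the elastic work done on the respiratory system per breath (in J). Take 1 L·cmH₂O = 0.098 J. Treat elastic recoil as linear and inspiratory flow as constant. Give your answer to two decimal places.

Elastic work ≈ ½ × (Pplat − PEEP) × Vt = 0.5 × (20.1 − 8) × 0.475 L = 0.5 × 12.1 × 0.475 = 2.874 L·cmH2O.
× 0.098 J/(L·cmH2O) → 0.2817 J.

0.28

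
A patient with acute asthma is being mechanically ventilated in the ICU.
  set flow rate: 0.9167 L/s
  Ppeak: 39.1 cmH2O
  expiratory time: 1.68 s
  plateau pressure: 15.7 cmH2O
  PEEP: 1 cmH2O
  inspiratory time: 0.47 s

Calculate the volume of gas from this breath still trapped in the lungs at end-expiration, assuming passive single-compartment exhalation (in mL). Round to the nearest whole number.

Vt = flow × Ti = 0.9167 L/s × 0.47 s × 1000 mL/L = 430.85 mL.
R = (PIP − Pplat)/V̇ = (39.1 − 15.7) / 0.9167 = 23.4/0.9167 = 25.526 cmH2O·s/L.
C = Vt/(Pplat − PEEP) = 430.85 / (15.7 − 1) = 430.85/14.7 = 29.31 mL/cmH2O.
τ = R × C = 25.526 × 0.02931 L/cmH2O = 0.7482 s.
Fraction remaining = e^(−Te/τ) = e^(−1.68/0.7482) = 0.1059.
Trapped volume = 430.85 × 0.1059 = 45.627 mL.

46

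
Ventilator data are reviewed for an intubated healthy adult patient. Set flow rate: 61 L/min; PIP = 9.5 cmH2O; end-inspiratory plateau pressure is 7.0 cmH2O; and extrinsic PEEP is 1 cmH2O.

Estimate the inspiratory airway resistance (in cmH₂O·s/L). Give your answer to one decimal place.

Flow: 61 L/min ÷ 60 = 1.0167 L/s.
Raw = (PIP − Pplat) / flow = (9.5 − 7.0) / 1.0167 = 2.5 / 1.0167 = 2.459 cmH2O·s/L.

2.5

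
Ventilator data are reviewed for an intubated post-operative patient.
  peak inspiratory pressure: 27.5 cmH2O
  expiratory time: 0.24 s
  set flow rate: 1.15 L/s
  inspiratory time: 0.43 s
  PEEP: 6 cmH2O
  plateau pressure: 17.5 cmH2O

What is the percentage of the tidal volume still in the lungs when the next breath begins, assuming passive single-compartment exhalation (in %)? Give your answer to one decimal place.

52.6

Vt = flow × Ti = 1.15 L/s × 0.43 s × 1000 mL/L = 494.5 mL.
R = (PIP − Pplat)/V̇ = (27.5 − 17.5) / 1.15 = 10.0/1.15 = 8.696 cmH2O·s/L.
C = Vt/(Pplat − PEEP) = 494.5 / (17.5 − 6) = 494.5/11.5 = 43.0 mL/cmH2O.
τ = R × C = 8.696 × 0.043 L/cmH2O = 0.3739 s.
Fraction remaining at end-expiration = e^(−Te/τ) = e^(−0.24/0.3739) = 0.5263 → 52.63%.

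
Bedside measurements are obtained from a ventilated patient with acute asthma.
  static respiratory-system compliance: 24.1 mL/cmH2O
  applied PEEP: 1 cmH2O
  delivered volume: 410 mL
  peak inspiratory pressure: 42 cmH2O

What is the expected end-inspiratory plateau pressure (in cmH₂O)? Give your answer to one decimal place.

18.0

Pplat = PEEP + Vt / Cstat = 1 + 410 / 24.1 = 1 + 17.012 = 18.012 cmH2O.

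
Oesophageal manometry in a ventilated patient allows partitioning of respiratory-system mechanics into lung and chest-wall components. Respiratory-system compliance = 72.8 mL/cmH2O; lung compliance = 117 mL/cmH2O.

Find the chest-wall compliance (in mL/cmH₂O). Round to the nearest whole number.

1/Ccw = 1/Crs − 1/CL.
1/Ccw = 1/72.8 − 1/117 = 0.005189.
Ccw = 192.72 mL/cmH2O.

193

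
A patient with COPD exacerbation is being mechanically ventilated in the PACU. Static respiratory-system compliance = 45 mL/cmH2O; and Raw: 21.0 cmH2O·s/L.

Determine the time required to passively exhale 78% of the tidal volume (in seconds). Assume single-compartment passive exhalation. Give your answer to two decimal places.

τ = R × C = 21.0 × 45 mL/cmH2O = 21.0 × 0.045 L/cmH2O = 0.945 s.
Exhaled fraction f = 1 − e^(−t/τ) → t = −τ·ln(1 − f) = −0.945·ln(0.22) = 1.431 s.

1.43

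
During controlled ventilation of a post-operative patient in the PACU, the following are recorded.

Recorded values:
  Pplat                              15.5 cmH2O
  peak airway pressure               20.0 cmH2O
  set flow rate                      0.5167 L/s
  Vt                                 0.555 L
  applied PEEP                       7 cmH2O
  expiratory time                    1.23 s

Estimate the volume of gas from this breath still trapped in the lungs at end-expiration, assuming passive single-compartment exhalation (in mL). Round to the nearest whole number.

64

R = (PIP − Pplat)/V̇ = (20.0 − 15.5) / 0.5167 = 4.5/0.5167 = 8.709 cmH2O·s/L.
C = Vt/(Pplat − PEEP) = 555.0 / (15.5 − 7) = 555.0/8.5 = 65.294 mL/cmH2O.
τ = R × C = 8.709 × 0.06529 L/cmH2O = 0.5686 s.
Fraction remaining = e^(−Te/τ) = e^(−1.23/0.5686) = 0.115.
Trapped volume = 555.0 × 0.115 = 63.825 mL.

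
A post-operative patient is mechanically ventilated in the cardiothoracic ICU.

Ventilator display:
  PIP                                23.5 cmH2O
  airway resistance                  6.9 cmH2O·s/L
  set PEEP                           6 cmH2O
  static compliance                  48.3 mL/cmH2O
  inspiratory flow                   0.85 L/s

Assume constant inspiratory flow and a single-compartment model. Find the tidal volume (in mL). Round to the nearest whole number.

Equation of motion (constant flow): PIP = Vt/C + R·V̇ + PEEP.
Vt/C = PIP − R·V̇ − PEEP = 23.5 − 5.865 − 6 = 11.635 cmH2O.
Vt = C × 11.635 = 48.3 × 11.635 = 561.97 mL.

562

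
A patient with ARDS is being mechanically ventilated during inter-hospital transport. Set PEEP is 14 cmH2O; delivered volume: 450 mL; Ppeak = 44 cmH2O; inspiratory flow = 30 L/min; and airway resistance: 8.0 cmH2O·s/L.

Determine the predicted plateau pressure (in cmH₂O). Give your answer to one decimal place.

40.0

Flow: 30 L/min ÷ 60 = 0.5 L/s.
Pplat = PIP − Raw × flow = 44 − 8.0 × 0.5 = 44 − 4.0 = 40.0 cmH2O.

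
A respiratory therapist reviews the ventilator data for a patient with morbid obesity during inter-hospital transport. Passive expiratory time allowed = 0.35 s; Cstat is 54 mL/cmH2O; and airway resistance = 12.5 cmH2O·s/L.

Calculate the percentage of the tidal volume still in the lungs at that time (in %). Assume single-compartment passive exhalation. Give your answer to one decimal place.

τ = R × C = 12.5 × 54 mL/cmH2O = 12.5 × 0.054 L/cmH2O = 0.675 s.
Passive exhalation: V(t)/V₀ = e^(−t/τ) = e^(−0.35/0.675) = 0.5954.
Fraction remaining = 0.5954 → 59.54%.

59.5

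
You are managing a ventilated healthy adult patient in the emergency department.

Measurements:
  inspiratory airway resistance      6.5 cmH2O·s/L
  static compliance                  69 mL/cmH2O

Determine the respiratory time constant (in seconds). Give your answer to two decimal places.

τ = R × C = 6.5 × 69 mL/cmH2O = 6.5 × 0.069 L/cmH2O = 0.4485 s.

0.45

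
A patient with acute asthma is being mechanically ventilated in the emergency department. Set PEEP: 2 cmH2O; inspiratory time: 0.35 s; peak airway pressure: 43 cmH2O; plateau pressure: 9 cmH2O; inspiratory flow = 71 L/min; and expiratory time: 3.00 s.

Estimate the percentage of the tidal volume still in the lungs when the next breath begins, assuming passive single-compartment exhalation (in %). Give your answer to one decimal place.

17.1

Flow: 71 L/min ÷ 60 = 1.1833 L/s.
Vt = flow × Ti = 1.1833 L/s × 0.35 s × 1000 mL/L = 414.16 mL.
R = (PIP − Pplat)/V̇ = (43 − 9) / 1.1833 = 34.0/1.1833 = 28.733 cmH2O·s/L.
C = Vt/(Pplat − PEEP) = 414.16 / (9 − 2) = 414.16/7.0 = 59.166 mL/cmH2O.
τ = R × C = 28.733 × 0.05917 L/cmH2O = 1.7 s.
Fraction remaining at end-expiration = e^(−Te/τ) = e^(−3.00/1.7) = 0.1712 → 17.12%.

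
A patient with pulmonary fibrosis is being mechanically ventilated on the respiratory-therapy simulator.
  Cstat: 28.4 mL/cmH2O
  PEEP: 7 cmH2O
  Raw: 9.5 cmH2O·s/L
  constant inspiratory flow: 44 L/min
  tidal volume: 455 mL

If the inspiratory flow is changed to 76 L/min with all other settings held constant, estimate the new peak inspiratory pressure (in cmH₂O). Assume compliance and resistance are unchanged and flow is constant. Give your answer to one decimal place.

35.1

Flow: 44 L/min ÷ 60 = 0.7333 L/s.
New flow: 76 L/min ÷ 60 = 1.2667 L/s.
PIP = Vt/C + R·V̇ + PEEP (constant-flow equation of motion).
Only the resistive term changes: ΔPIP = R × ΔV̇ = 9.5 × (1.2667 − 0.7333) = 9.5 × 0.5334 = 5.067 cmH2O.
Original PIP = 455/28.4 + 9.5×0.7333 + 7 = 29.987 cmH2O; new PIP = 29.987 + (5.067) = 35.054 cmH2O.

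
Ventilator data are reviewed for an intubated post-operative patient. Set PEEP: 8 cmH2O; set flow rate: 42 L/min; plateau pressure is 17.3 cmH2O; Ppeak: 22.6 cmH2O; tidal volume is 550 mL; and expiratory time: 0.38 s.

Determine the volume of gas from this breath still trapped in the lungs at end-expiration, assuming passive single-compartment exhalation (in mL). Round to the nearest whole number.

235

Flow: 42 L/min ÷ 60 = 0.7 L/s.
R = (PIP − Pplat)/V̇ = (22.6 − 17.3) / 0.7 = 5.3/0.7 = 7.571 cmH2O·s/L.
C = Vt/(Pplat − PEEP) = 550.0 / (17.3 − 8) = 550.0/9.3 = 59.14 mL/cmH2O.
τ = R × C = 7.571 × 0.05914 L/cmH2O = 0.4477 s.
Fraction remaining = e^(−Te/τ) = e^(−0.38/0.4477) = 0.4279.
Trapped volume = 550.0 × 0.4279 = 235.35 mL.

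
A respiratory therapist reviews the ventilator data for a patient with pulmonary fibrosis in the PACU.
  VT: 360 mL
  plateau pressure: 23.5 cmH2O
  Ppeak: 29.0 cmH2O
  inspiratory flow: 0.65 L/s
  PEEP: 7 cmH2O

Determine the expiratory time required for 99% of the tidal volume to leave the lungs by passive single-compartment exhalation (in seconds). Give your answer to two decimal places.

R = (PIP − Pplat)/V̇ = (29.0 − 23.5) / 0.65 = 5.5/0.65 = 8.462 cmH2O·s/L.
C = Vt/(Pplat − PEEP) = 360.0 / (23.5 − 7) = 360.0/16.5 = 21.818 mL/cmH2O.
τ = R × C = 8.462 × 0.02182 L/cmH2O = 0.1846 s.
t = −τ·ln(1 − 0.99) = −0.1846·ln(0.01) = 0.8501 s.

0.85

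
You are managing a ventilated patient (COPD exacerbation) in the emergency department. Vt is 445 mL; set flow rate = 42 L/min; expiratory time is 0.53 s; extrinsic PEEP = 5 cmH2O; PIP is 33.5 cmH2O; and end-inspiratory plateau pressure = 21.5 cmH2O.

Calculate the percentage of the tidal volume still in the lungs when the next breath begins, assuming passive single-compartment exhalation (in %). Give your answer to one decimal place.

Flow: 42 L/min ÷ 60 = 0.7 L/s.
R = (PIP − Pplat)/V̇ = (33.5 − 21.5) / 0.7 = 12.0/0.7 = 17.143 cmH2O·s/L.
C = Vt/(Pplat − PEEP) = 445.0 / (21.5 − 5) = 445.0/16.5 = 26.97 mL/cmH2O.
τ = R × C = 17.143 × 0.02697 L/cmH2O = 0.4623 s.
Fraction remaining at end-expiration = e^(−Te/τ) = e^(−0.53/0.4623) = 0.3178 → 31.78%.

31.8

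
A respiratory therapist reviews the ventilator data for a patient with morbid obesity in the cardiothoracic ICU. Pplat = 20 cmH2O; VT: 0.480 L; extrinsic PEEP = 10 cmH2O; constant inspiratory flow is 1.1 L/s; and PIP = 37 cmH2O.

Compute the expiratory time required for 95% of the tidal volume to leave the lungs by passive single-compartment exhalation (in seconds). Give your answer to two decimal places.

R = (PIP − Pplat)/V̇ = (37 − 20) / 1.1 = 17.0/1.1 = 15.455 cmH2O·s/L.
C = Vt/(Pplat − PEEP) = 480.0 / (20 − 10) = 480.0/10.0 = 48.0 mL/cmH2O.
τ = R × C = 15.455 × 0.048 L/cmH2O = 0.7418 s.
t = −τ·ln(1 − 0.95) = −0.7418·ln(0.05) = 2.222 s.

2.22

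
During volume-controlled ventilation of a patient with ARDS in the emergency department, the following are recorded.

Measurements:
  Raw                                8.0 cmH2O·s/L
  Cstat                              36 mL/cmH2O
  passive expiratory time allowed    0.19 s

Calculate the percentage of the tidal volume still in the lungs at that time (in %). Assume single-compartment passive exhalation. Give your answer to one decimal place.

51.7

τ = R × C = 8.0 × 36 mL/cmH2O = 8.0 × 0.036 L/cmH2O = 0.288 s.
Passive exhalation: V(t)/V₀ = e^(−t/τ) = e^(−0.19/0.288) = 0.517.
Fraction remaining = 0.517 → 51.7%.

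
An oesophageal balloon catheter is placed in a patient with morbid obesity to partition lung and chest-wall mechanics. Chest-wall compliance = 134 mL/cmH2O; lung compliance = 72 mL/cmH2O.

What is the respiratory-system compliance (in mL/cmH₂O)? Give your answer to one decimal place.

Lung and chest wall are elastances in series: 1/Crs = 1/CL + 1/Ccw.
1/Crs = 1/72 + 1/134 = 0.02135.
Crs = 46.838 mL/cmH2O.

46.8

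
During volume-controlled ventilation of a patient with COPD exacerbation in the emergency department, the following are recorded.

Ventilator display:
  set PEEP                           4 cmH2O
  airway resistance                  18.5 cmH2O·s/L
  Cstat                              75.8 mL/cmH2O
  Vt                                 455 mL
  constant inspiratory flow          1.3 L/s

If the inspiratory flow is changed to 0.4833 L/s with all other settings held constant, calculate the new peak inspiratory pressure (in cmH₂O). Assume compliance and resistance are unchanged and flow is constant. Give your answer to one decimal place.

PIP = Vt/C + R·V̇ + PEEP (constant-flow equation of motion).
Only the resistive term changes: ΔPIP = R × ΔV̇ = 18.5 × (0.4833 − 1.3) = 18.5 × -0.8167 = -15.109 cmH2O.
Original PIP = 455/75.8 + 18.5×1.3 + 4 = 34.053 cmH2O; new PIP = 34.053 + (-15.109) = 18.944 cmH2O.

18.9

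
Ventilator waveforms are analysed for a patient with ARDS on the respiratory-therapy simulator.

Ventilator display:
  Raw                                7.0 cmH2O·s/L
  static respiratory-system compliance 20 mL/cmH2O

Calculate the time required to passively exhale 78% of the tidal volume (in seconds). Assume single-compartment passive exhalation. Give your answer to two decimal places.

τ = R × C = 7.0 × 20 mL/cmH2O = 7.0 × 0.020 L/cmH2O = 0.14 s.
Exhaled fraction f = 1 − e^(−t/τ) → t = −τ·ln(1 − f) = −0.14·ln(0.22) = 0.212 s.

0.21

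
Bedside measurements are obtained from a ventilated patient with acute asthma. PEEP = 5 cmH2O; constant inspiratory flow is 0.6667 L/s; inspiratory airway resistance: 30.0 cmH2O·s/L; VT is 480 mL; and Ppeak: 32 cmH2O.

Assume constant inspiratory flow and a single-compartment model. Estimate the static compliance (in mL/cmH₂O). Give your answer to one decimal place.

Equation of motion (constant flow): PIP = Vt/C + R·V̇ + PEEP.
Vt/C = PIP − R·V̇ − PEEP = 32 − 30.0×0.6667 − 5 = 32 − 20.001 − 5 = 6.999 cmH2O.
C = Vt / 6.999 = 480 / 6.999 = 68.581 mL/cmH2O.

68.6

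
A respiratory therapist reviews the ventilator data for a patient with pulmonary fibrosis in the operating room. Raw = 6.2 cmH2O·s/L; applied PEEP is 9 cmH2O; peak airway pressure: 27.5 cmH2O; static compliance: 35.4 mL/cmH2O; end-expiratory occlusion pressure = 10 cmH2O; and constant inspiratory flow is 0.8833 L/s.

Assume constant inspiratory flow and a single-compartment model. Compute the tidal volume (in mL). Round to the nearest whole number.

Total PEEP = 10 cmH2O (set 9 + intrinsic 1); this is the baseline alveolar pressure.
Equation of motion (constant flow): PIP = Vt/C + R·V̇ + PEEP.
Vt/C = PIP − R·V̇ − PEEP = 27.5 − 5.476 − 10 = 12.024 cmH2O.
Vt = C × 12.024 = 35.4 × 12.024 = 425.65 mL.

426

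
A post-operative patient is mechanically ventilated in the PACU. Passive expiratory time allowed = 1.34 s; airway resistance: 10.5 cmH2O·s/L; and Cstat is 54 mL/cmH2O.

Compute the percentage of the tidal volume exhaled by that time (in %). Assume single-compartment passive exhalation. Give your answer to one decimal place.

90.6

τ = R × C = 10.5 × 54 mL/cmH2O = 10.5 × 0.054 L/cmH2O = 0.567 s.
Passive exhalation: V(t)/V₀ = e^(−t/τ) = e^(−1.34/0.567) = 0.09411.
Fraction exhaled = 1 − 0.09411 = 0.9059 → 90.59%.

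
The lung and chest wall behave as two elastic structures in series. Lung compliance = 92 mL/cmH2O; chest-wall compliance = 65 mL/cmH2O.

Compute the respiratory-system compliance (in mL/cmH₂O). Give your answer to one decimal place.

Lung and chest wall are elastances in series: 1/Crs = 1/CL + 1/Ccw.
1/Crs = 1/92 + 1/65 = 0.02625.
Crs = 38.095 mL/cmH2O.

38.1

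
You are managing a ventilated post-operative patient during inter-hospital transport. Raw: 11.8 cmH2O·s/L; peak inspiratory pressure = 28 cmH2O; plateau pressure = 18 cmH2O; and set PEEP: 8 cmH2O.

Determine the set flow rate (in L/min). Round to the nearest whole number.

flow = (PIP − Pplat) / Raw = (28 − 18) / 11.8 = 0.8475 L/s × 60 = 50.85 L/min.

51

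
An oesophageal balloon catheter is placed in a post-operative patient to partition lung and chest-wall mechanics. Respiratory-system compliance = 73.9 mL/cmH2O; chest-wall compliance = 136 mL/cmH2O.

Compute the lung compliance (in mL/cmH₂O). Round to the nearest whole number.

1/CL = 1/Crs − 1/Ccw.
1/CL = 1/73.9 − 1/136 = 0.006179.
CL = 161.84 mL/cmH2O.

162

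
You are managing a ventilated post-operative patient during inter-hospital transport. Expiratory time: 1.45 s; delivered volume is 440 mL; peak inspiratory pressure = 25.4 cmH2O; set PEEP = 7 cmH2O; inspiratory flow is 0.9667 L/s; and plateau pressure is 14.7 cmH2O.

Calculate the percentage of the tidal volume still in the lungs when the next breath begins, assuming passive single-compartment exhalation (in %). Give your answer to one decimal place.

10.1

R = (PIP − Pplat)/V̇ = (25.4 − 14.7) / 0.9667 = 10.7/0.9667 = 11.069 cmH2O·s/L.
C = Vt/(Pplat − PEEP) = 440.0 / (14.7 − 7) = 440.0/7.7 = 57.143 mL/cmH2O.
τ = R × C = 11.069 × 0.05714 L/cmH2O = 0.6325 s.
Fraction remaining at end-expiration = e^(−Te/τ) = e^(−1.45/0.6325) = 0.101 → 10.1%.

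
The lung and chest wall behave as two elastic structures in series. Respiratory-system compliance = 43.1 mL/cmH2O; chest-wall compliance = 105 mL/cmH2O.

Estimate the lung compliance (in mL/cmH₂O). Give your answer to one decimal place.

73.1

1/CL = 1/Crs − 1/Ccw.
1/CL = 1/43.1 − 1/105 = 0.01368.
CL = 73.099 mL/cmH2O.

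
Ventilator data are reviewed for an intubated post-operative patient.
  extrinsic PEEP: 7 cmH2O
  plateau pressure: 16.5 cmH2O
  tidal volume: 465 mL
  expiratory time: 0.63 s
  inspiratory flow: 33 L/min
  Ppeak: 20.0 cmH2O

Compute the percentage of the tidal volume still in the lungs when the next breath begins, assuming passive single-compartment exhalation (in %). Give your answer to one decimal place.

Flow: 33 L/min ÷ 60 = 0.55 L/s.
R = (PIP − Pplat)/V̇ = (20.0 − 16.5) / 0.55 = 3.5/0.55 = 6.364 cmH2O·s/L.
C = Vt/(Pplat − PEEP) = 465.0 / (16.5 − 7) = 465.0/9.5 = 48.947 mL/cmH2O.
τ = R × C = 6.364 × 0.04895 L/cmH2O = 0.3115 s.
Fraction remaining at end-expiration = e^(−Te/τ) = e^(−0.63/0.3115) = 0.1323 → 13.23%.

13.2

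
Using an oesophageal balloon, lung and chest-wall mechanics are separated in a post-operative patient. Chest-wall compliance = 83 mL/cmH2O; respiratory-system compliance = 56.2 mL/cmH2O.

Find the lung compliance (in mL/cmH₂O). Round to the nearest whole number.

1/CL = 1/Crs − 1/Ccw.
1/CL = 1/56.2 − 1/83 = 0.005745.
CL = 174.06 mL/cmH2O.

174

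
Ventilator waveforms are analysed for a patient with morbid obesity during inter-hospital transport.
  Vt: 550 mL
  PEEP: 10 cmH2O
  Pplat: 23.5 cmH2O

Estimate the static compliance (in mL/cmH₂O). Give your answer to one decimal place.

Cstat = Vt / (Pplat − PEEP) = 550 / (23.5 − 10) = 550 / 13.5 = 40.741 mL/cmH2O.

40.7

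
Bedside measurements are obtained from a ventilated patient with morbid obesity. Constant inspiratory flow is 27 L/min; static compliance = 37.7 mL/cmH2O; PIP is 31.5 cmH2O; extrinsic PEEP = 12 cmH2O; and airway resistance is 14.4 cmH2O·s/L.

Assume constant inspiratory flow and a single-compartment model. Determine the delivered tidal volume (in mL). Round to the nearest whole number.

Flow: 27 L/min ÷ 60 = 0.45 L/s.
Equation of motion (constant flow): PIP = Vt/C + R·V̇ + PEEP.
Vt/C = PIP − R·V̇ − PEEP = 31.5 − 6.48 − 12 = 13.02 cmH2O.
Vt = C × 13.02 = 37.7 × 13.02 = 490.85 mL.

491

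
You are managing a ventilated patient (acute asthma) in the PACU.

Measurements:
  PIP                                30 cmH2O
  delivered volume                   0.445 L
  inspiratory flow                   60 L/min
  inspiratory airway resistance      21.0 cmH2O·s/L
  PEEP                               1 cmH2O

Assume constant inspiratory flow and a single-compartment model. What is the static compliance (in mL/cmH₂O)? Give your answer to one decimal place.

55.6

Flow: 60 L/min ÷ 60 = 1 L/s.
Equation of motion (constant flow): PIP = Vt/C + R·V̇ + PEEP.
Vt/C = PIP − R·V̇ − PEEP = 30 − 21.0×1 − 1 = 30 − 21.0 − 1 = 8.0 cmH2O.
C = Vt / 8.0 = 445 / 8.0 = 55.625 mL/cmH2O.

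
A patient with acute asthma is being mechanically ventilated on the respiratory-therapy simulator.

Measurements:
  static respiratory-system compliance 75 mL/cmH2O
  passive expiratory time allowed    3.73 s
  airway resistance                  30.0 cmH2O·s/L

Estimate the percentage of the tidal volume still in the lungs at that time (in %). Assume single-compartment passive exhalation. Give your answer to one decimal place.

τ = R × C = 30.0 × 75 mL/cmH2O = 30.0 × 0.075 L/cmH2O = 2.25 s.
Passive exhalation: V(t)/V₀ = e^(−t/τ) = e^(−3.73/2.25) = 0.1906.
Fraction remaining = 0.1906 → 19.06%.

19.1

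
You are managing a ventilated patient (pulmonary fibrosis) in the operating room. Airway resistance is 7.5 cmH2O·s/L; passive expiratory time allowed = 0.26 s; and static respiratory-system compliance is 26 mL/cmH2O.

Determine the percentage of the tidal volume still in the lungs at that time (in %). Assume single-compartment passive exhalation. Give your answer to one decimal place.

τ = R × C = 7.5 × 26 mL/cmH2O = 7.5 × 0.026 L/cmH2O = 0.195 s.
Passive exhalation: V(t)/V₀ = e^(−t/τ) = e^(−0.26/0.195) = 0.2636.
Fraction remaining = 0.2636 → 26.36%.

26.4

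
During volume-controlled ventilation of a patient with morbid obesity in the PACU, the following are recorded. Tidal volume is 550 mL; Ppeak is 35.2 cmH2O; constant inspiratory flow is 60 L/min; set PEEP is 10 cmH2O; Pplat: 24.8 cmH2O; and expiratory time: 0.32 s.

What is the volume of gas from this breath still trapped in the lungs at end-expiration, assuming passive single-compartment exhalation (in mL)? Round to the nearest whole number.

240

Flow: 60 L/min ÷ 60 = 1 L/s.
R = (PIP − Pplat)/V̇ = (35.2 − 24.8) / 1 = 10.4/1 = 10.4 cmH2O·s/L.
C = Vt/(Pplat − PEEP) = 550.0 / (24.8 − 10) = 550.0/14.8 = 37.162 mL/cmH2O.
τ = R × C = 10.4 × 0.03716 L/cmH2O = 0.3865 s.
Fraction remaining = e^(−Te/τ) = e^(−0.32/0.3865) = 0.4369.
Trapped volume = 550.0 × 0.4369 = 240.3 mL.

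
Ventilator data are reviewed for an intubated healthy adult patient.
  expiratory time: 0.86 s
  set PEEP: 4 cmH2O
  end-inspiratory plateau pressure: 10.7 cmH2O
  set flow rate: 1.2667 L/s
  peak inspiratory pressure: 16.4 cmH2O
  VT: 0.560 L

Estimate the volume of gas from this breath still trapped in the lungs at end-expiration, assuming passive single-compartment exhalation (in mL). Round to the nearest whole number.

R = (PIP − Pplat)/V̇ = (16.4 − 10.7) / 1.2667 = 5.7/1.2667 = 4.5 cmH2O·s/L.
C = Vt/(Pplat − PEEP) = 560.0 / (10.7 − 4) = 560.0/6.7 = 83.582 mL/cmH2O.
τ = R × C = 4.5 × 0.08358 L/cmH2O = 0.3761 s.
Fraction remaining = e^(−Te/τ) = e^(−0.86/0.3761) = 0.1016.
Trapped volume = 560.0 × 0.1016 = 56.896 mL.

57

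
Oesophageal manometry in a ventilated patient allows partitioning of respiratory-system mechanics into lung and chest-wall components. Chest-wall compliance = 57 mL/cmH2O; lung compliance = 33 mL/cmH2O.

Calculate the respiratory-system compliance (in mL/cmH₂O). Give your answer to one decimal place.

20.9

Lung and chest wall are elastances in series: 1/Crs = 1/CL + 1/Ccw.
1/Crs = 1/33 + 1/57 = 0.04785.
Crs = 20.899 mL/cmH2O.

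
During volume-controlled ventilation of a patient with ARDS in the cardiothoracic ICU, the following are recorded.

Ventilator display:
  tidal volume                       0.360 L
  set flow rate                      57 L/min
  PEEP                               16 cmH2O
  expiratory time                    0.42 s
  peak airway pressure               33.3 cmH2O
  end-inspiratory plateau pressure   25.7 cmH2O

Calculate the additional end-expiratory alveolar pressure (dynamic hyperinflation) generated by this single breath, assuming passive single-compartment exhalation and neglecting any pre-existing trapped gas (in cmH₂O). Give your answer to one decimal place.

2.4

Flow: 57 L/min ÷ 60 = 0.95 L/s.
R = (PIP − Pplat)/V̇ = (33.3 − 25.7) / 0.95 = 7.6/0.95 = 8.0 cmH2O·s/L.
C = Vt/(Pplat − PEEP) = 360.0 / (25.7 − 16) = 360.0/9.7 = 37.113 mL/cmH2O.
τ = R × C = 8.0 × 0.03711 L/cmH2O = 0.2969 s.
Fraction remaining = e^(−Te/τ) = e^(−0.42/0.2969) = 0.243; trapped volume = 360.0 × 0.243 = 87.48 mL.
Additional alveolar pressure from trapping ≈ V_trapped / C = 87.48 / 37.113 = 2.357 cmH2O.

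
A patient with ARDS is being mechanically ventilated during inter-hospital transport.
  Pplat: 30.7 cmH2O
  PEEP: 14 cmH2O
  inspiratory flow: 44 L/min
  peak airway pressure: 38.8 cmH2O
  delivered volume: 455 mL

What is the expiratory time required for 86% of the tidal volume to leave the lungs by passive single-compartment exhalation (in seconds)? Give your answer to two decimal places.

Flow: 44 L/min ÷ 60 = 0.7333 L/s.
R = (PIP − Pplat)/V̇ = (38.8 − 30.7) / 0.7333 = 8.1/0.7333 = 11.046 cmH2O·s/L.
C = Vt/(Pplat − PEEP) = 455.0 / (30.7 − 14) = 455.0/16.7 = 27.246 mL/cmH2O.
τ = R × C = 11.046 × 0.02725 L/cmH2O = 0.301 s.
t = −τ·ln(1 − 0.86) = −0.301·ln(0.14) = 0.5918 s.

0.59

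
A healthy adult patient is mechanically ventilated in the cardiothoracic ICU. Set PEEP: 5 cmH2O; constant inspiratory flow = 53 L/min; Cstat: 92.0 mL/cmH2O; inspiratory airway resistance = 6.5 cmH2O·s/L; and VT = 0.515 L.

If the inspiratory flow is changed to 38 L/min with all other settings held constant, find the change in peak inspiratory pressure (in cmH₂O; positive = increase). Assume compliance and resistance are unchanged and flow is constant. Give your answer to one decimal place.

Flow: 53 L/min ÷ 60 = 0.8833 L/s.
New flow: 38 L/min ÷ 60 = 0.6333 L/s.
PIP = Vt/C + R·V̇ + PEEP (constant-flow equation of motion).
Only the resistive term changes: ΔPIP = R × ΔV̇ = 6.5 × (0.6333 − 0.8833) = 6.5 × -0.25 = -1.625 cmH2O.

-1.6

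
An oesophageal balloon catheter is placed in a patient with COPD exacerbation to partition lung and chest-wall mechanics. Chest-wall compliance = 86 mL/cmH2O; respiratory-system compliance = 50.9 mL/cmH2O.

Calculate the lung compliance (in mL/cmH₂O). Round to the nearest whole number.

125

1/CL = 1/Crs − 1/Ccw.
1/CL = 1/50.9 − 1/86 = 0.008018.
CL = 124.72 mL/cmH2O.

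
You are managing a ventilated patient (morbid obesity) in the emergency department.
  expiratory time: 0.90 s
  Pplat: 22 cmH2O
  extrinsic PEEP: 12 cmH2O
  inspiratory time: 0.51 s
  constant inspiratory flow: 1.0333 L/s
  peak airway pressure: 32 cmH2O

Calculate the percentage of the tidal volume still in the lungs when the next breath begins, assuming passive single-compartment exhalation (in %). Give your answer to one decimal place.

Vt = flow × Ti = 1.0333 L/s × 0.51 s × 1000 mL/L = 526.98 mL.
R = (PIP − Pplat)/V̇ = (32 − 22) / 1.0333 = 10.0/1.0333 = 9.678 cmH2O·s/L.
C = Vt/(Pplat − PEEP) = 526.98 / (22 − 12) = 526.98/10.0 = 52.698 mL/cmH2O.
τ = R × C = 9.678 × 0.0527 L/cmH2O = 0.51 s.
Fraction remaining at end-expiration = e^(−Te/τ) = e^(−0.90/0.51) = 0.1712 → 17.12%.

17.1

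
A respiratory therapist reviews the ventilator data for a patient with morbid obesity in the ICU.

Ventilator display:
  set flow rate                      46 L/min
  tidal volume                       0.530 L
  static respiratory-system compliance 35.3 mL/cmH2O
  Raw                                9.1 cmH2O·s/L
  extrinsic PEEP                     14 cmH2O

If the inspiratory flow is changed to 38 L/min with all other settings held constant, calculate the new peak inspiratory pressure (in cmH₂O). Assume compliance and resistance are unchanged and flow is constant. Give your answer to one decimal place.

Flow: 46 L/min ÷ 60 = 0.7667 L/s.
New flow: 38 L/min ÷ 60 = 0.6333 L/s.
PIP = Vt/C + R·V̇ + PEEP (constant-flow equation of motion).
Only the resistive term changes: ΔPIP = R × ΔV̇ = 9.1 × (0.6333 − 0.7667) = 9.1 × -0.1334 = -1.214 cmH2O.
Original PIP = 530/35.3 + 9.1×0.7667 + 14 = 35.991 cmH2O; new PIP = 35.991 + (-1.214) = 34.777 cmH2O.

34.8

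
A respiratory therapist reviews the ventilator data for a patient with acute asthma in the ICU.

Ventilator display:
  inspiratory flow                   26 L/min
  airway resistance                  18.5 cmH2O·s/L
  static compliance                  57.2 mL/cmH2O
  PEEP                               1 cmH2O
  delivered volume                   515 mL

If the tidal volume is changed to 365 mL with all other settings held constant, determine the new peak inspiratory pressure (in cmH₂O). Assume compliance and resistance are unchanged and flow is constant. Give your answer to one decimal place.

Flow: 26 L/min ÷ 60 = 0.4333 L/s.
PIP = Vt/C + R·V̇ + PEEP (constant-flow equation of motion).
Only the elastic term changes: ΔPIP = ΔVt / C = (365 − 515) / 57.2 = -2.622 cmH2O.
Original PIP = 515/57.2 + 18.5×0.4333 + 1 = 18.02 cmH2O; new PIP = 18.02 + (-2.622) = 15.398 cmH2O.

15.4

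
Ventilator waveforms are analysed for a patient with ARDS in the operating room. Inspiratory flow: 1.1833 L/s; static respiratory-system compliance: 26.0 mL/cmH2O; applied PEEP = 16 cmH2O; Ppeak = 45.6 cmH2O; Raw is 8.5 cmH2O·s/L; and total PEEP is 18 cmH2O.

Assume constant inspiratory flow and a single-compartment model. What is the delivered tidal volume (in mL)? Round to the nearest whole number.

Total PEEP = 18 cmH2O (set 16 + intrinsic 2); this is the baseline alveolar pressure.
Equation of motion (constant flow): PIP = Vt/C + R·V̇ + PEEP.
Vt/C = PIP − R·V̇ − PEEP = 45.6 − 10.058 − 18 = 17.542 cmH2O.
Vt = C × 17.542 = 26.0 × 17.542 = 456.09 mL.

456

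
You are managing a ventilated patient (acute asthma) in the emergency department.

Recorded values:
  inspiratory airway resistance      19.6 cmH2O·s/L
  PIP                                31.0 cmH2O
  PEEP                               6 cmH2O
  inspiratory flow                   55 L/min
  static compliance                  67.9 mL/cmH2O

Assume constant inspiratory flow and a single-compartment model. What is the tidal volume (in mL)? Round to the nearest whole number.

478

Flow: 55 L/min ÷ 60 = 0.9167 L/s.
Equation of motion (constant flow): PIP = Vt/C + R·V̇ + PEEP.
Vt/C = PIP − R·V̇ − PEEP = 31.0 − 17.967 − 6 = 7.033 cmH2O.
Vt = C × 7.033 = 67.9 × 7.033 = 477.54 mL.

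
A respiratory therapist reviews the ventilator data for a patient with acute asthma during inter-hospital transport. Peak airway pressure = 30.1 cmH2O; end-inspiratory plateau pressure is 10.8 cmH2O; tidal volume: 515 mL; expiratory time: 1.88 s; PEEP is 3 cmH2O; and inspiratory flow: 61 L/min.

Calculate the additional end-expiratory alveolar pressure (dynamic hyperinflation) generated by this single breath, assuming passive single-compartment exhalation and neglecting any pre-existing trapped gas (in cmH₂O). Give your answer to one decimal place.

1.7

Flow: 61 L/min ÷ 60 = 1.0167 L/s.
R = (PIP − Pplat)/V̇ = (30.1 − 10.8) / 1.0167 = 19.3/1.0167 = 18.983 cmH2O·s/L.
C = Vt/(Pplat − PEEP) = 515.0 / (10.8 − 3) = 515.0/7.8 = 66.026 mL/cmH2O.
τ = R × C = 18.983 × 0.06603 L/cmH2O = 1.253 s.
Fraction remaining = e^(−Te/τ) = e^(−1.88/1.253) = 0.223; trapped volume = 515.0 × 0.223 = 114.85 mL.
Additional alveolar pressure from trapping ≈ V_trapped / C = 114.85 / 66.026 = 1.739 cmH2O.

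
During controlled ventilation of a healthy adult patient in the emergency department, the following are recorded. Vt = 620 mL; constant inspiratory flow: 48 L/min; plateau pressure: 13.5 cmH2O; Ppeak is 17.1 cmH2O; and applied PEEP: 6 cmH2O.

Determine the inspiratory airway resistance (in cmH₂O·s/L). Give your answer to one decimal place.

Flow: 48 L/min ÷ 60 = 0.8 L/s.
Raw = (PIP − Pplat) / flow = (17.1 − 13.5) / 0.8 = 3.6 / 0.8 = 4.5 cmH2O·s/L.

4.5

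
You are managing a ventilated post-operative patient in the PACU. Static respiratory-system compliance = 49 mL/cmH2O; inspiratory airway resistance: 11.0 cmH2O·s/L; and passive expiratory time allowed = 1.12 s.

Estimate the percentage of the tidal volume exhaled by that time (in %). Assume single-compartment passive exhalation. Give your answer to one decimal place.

87.5

τ = R × C = 11.0 × 49 mL/cmH2O = 11.0 × 0.049 L/cmH2O = 0.539 s.
Passive exhalation: V(t)/V₀ = e^(−t/τ) = e^(−1.12/0.539) = 0.1252.
Fraction exhaled = 1 − 0.1252 = 0.8748 → 87.48%.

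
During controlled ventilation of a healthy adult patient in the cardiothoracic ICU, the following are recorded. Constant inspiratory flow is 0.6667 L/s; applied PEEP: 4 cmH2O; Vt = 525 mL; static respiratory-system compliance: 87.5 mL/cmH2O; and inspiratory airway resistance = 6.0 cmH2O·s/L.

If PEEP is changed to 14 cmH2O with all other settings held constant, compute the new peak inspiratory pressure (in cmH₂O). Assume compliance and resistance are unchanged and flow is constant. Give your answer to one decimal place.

24.0

PIP = Vt/C + R·V̇ + PEEP (constant-flow equation of motion).
Only the baseline term changes: ΔPIP = ΔPEEP = 14 − 4 = 10.0 cmH2O.
Original PIP = 525/87.5 + 6.0×0.6667 + 4 = 14.0 cmH2O; new PIP = 14.0 + (10.0) = 24.0 cmH2O.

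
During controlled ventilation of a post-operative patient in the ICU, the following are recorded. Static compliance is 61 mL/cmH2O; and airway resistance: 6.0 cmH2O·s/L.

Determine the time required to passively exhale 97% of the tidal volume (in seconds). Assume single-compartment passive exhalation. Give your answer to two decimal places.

τ = R × C = 6.0 × 61 mL/cmH2O = 6.0 × 0.061 L/cmH2O = 0.366 s.
Exhaled fraction f = 1 − e^(−t/τ) → t = −τ·ln(1 − f) = −0.366·ln(0.03) = 1.283 s.

1.28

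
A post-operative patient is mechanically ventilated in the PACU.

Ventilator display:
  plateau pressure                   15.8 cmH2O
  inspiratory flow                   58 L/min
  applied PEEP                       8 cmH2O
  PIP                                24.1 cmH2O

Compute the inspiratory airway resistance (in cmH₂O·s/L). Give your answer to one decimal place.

Flow: 58 L/min ÷ 60 = 0.9667 L/s.
Raw = (PIP − Pplat) / flow = (24.1 − 15.8) / 0.9667 = 8.3 / 0.9667 = 8.586 cmH2O·s/L.

8.6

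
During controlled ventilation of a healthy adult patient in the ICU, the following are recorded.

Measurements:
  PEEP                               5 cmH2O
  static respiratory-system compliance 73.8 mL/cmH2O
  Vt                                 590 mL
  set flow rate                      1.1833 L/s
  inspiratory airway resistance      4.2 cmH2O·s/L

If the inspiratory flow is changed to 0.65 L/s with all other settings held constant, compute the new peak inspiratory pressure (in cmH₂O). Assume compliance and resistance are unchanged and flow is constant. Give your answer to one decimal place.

PIP = Vt/C + R·V̇ + PEEP (constant-flow equation of motion).
Only the resistive term changes: ΔPIP = R × ΔV̇ = 4.2 × (0.65 − 1.1833) = 4.2 × -0.5333 = -2.24 cmH2O.
Original PIP = 590/73.8 + 4.2×1.1833 + 5 = 17.964 cmH2O; new PIP = 17.964 + (-2.24) = 15.724 cmH2O.

15.7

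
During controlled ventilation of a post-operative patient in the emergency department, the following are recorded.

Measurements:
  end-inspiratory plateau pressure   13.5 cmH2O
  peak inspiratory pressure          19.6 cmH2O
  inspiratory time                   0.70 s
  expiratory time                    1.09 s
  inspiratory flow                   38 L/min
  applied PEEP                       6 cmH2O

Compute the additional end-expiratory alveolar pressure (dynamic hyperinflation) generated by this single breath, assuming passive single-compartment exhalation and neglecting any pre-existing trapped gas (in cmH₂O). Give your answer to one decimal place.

1.1

Flow: 38 L/min ÷ 60 = 0.6333 L/s.
Vt = flow × Ti = 0.6333 L/s × 0.70 s × 1000 mL/L = 443.31 mL.
R = (PIP − Pplat)/V̇ = (19.6 − 13.5) / 0.6333 = 6.1/0.6333 = 9.632 cmH2O·s/L.
C = Vt/(Pplat − PEEP) = 443.31 / (13.5 − 6) = 443.31/7.5 = 59.108 mL/cmH2O.
τ = R × C = 9.632 × 0.05911 L/cmH2O = 0.5693 s.
Fraction remaining = e^(−Te/τ) = e^(−1.09/0.5693) = 0.1474; trapped volume = 443.31 × 0.1474 = 65.344 mL.
Additional alveolar pressure from trapping ≈ V_trapped / C = 65.344 / 59.108 = 1.106 cmH2O.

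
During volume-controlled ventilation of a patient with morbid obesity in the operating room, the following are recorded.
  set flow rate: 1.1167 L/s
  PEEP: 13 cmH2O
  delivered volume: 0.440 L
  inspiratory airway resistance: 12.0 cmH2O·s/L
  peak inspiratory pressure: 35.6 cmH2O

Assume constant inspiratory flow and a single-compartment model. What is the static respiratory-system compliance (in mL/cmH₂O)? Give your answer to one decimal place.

Equation of motion (constant flow): PIP = Vt/C + R·V̇ + PEEP.
Vt/C = PIP − R·V̇ − PEEP = 35.6 − 12.0×1.1167 − 13 = 35.6 − 13.4 − 13 = 9.2 cmH2O.
C = Vt / 9.2 = 440 / 9.2 = 47.826 mL/cmH2O.

47.8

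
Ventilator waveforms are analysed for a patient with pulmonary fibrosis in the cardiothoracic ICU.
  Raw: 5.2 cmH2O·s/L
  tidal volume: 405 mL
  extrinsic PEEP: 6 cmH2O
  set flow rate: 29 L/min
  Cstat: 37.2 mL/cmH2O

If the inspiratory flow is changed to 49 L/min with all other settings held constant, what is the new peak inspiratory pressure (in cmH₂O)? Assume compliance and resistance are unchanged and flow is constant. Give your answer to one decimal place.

21.1

Flow: 29 L/min ÷ 60 = 0.4833 L/s.
New flow: 49 L/min ÷ 60 = 0.8167 L/s.
PIP = Vt/C + R·V̇ + PEEP (constant-flow equation of motion).
Only the resistive term changes: ΔPIP = R × ΔV̇ = 5.2 × (0.8167 − 0.4833) = 5.2 × 0.3334 = 1.734 cmH2O.
Original PIP = 405/37.2 + 5.2×0.4833 + 6 = 19.4 cmH2O; new PIP = 19.4 + (1.734) = 21.134 cmH2O.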